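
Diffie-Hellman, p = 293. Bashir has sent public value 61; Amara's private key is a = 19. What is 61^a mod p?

144

Shared key K = 61^19 mod 293.
61^1 ≡ 61 (mod 293)
61^2 = (61^1)^2 ≡ 61^2 = 3721 ≡ 205 (mod 293)
61^4 = (61^2)^2 ≡ 205^2 = 42025 ≡ 126 (mod 293)
61^8 = (61^4)^2 ≡ 126^2 = 15876 ≡ 54 (mod 293)
61^16 = (61^8)^2 ≡ 54^2 = 2916 ≡ 279 (mod 293)
61^19 = 61^16 · 61^2 · 61^1 ≡ 279 · 205 · 61 ≡ 144 (mod 293).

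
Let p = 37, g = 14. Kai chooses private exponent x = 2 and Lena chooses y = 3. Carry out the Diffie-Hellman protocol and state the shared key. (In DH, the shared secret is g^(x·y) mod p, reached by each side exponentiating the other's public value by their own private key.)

36

Kai sends A = g^x mod p = 14^2 mod 37.
14^1 ≡ 14 (mod 37)
14^2 = (14^1)^2 ≡ 14^2 = 196 ≡ 11 (mod 37)
So A = 11. Lena then computes K = A^y mod p = 11^3 mod 37.
11^1 ≡ 11 (mod 37)
11^2 = (11^1)^2 ≡ 11^2 = 121 ≡ 10 (mod 37)
11^3 = 11^2 · 11^1 ≡ 10 · 11 ≡ 36 (mod 37).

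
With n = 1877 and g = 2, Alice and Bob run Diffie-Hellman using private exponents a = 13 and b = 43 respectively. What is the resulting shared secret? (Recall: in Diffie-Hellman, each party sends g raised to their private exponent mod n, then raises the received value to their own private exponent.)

1632

Alice sends A = g^a mod n = 2^13 mod 1877.
2^1 ≡ 2 (mod 1877)
2^2 = (2^1)^2 ≡ 2^2 = 4 ≡ 4 (mod 1877)
2^4 = (2^2)^2 ≡ 4^2 = 16 ≡ 16 (mod 1877)
2^8 = (2^4)^2 ≡ 16^2 = 256 ≡ 256 (mod 1877)
2^13 = 2^8 · 2^4 · 2^1 ≡ 256 · 16 · 2 ≡ 684 (mod 1877).
So A = 684. Bob then computes K = A^b mod n = 684^43 mod 1877.
684^1 ≡ 684 (mod 1877)
684^2 = (684^1)^2 ≡ 684^2 = 467856 ≡ 483 (mod 1877)
684^4 = (684^2)^2 ≡ 483^2 = 233289 ≡ 541 (mod 1877)
684^8 = (684^4)^2 ≡ 541^2 = 292681 ≡ 1746 (mod 1877)
684^16 = (684^8)^2 ≡ 1746^2 = 3048516 ≡ 268 (mod 1877)
684^32 = (684^16)^2 ≡ 268^2 = 71824 ≡ 498 (mod 1877)
684^43 = 684^32 · 684^8 · 684^2 · 684^1 ≡ 498 · 1746 · 483 · 684 ≡ 1632 (mod 1877).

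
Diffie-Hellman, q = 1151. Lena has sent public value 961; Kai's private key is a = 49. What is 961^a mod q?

Shared key K = 961^49 mod 1151.
961^1 ≡ 961 (mod 1151)
961^2 = (961^1)^2 ≡ 961^2 = 923521 ≡ 419 (mod 1151)
961^4 = (961^2)^2 ≡ 419^2 = 175561 ≡ 609 (mod 1151)
961^8 = (961^4)^2 ≡ 609^2 = 370881 ≡ 259 (mod 1151)
961^16 = (961^8)^2 ≡ 259^2 = 67081 ≡ 323 (mod 1151)
961^32 = (961^16)^2 ≡ 323^2 = 104329 ≡ 739 (mod 1151)
961^49 = 961^32 · 961^16 · 961^1 ≡ 739 · 323 · 961 ≡ 423 (mod 1151).

423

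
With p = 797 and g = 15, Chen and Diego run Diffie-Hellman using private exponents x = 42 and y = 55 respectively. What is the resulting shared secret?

660

Chen sends A = g^x mod p = 15^42 mod 797.
15^1 ≡ 15 (mod 797)
15^2 = (15^1)^2 ≡ 15^2 = 225 ≡ 225 (mod 797)
15^4 = (15^2)^2 ≡ 225^2 = 50625 ≡ 414 (mod 797)
15^8 = (15^4)^2 ≡ 414^2 = 171396 ≡ 41 (mod 797)
15^16 = (15^8)^2 ≡ 41^2 = 1681 ≡ 87 (mod 797)
15^32 = (15^16)^2 ≡ 87^2 = 7569 ≡ 396 (mod 797)
15^42 = 15^32 · 15^8 · 15^2 ≡ 396 · 41 · 225 ≡ 449 (mod 797).
So A = 449. Diego then computes K = A^y mod p = 449^55 mod 797.
449^1 ≡ 449 (mod 797)
449^2 = (449^1)^2 ≡ 449^2 = 201601 ≡ 757 (mod 797)
449^4 = (449^2)^2 ≡ 757^2 = 573049 ≡ 6 (mod 797)
449^8 = (449^4)^2 ≡ 6^2 = 36 ≡ 36 (mod 797)
449^16 = (449^8)^2 ≡ 36^2 = 1296 ≡ 499 (mod 797)
449^32 = (449^16)^2 ≡ 499^2 = 249001 ≡ 337 (mod 797)
449^55 = 449^32 · 449^16 · 449^4 · 449^2 · 449^1 ≡ 337 · 499 · 6 · 757 · 449 ≡ 660 (mod 797).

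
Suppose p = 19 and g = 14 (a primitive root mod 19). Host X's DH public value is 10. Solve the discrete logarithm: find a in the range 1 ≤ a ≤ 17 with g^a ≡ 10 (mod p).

Try successive powers of 14 modulo 19:
14^1 ≡ 14
14^2 ≡ 6
14^3 ≡ 8
14^4 ≡ 17
14^5 ≡ 10
Found: a = 5.

5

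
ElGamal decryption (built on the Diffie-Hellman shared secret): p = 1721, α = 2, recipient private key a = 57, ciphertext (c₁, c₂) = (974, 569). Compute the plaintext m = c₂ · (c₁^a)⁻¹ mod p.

Shared mask s = c₁^a mod p = 974^57 mod 1721.
974^1 ≡ 974 (mod 1721)
974^2 = (974^1)^2 ≡ 974^2 = 948676 ≡ 405 (mod 1721)
974^4 = (974^2)^2 ≡ 405^2 = 164025 ≡ 530 (mod 1721)
974^8 = (974^4)^2 ≡ 530^2 = 280900 ≡ 377 (mod 1721)
974^16 = (974^8)^2 ≡ 377^2 = 142129 ≡ 1007 (mod 1721)
974^32 = (974^16)^2 ≡ 1007^2 = 1014049 ≡ 380 (mod 1721)
974^57 = 974^32 · 974^16 · 974^8 · 974^1 ≡ 380 · 1007 · 377 · 974 ≡ 293 (mod 1721).
So s = 293; s⁻¹ ≡ 1163 (mod 1721).
m = c₂ · s⁻¹ mod 1721 = 569 · 1163 mod 1721 = 883.

883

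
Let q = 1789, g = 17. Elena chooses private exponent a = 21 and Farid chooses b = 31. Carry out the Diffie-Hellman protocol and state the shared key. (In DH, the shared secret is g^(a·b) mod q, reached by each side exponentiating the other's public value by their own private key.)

Elena sends A = g^a mod q = 17^21 mod 1789.
17^1 ≡ 17 (mod 1789)
17^2 = (17^1)^2 ≡ 17^2 = 289 ≡ 289 (mod 1789)
17^4 = (17^2)^2 ≡ 289^2 = 83521 ≡ 1227 (mod 1789)
17^8 = (17^4)^2 ≡ 1227^2 = 1505529 ≡ 980 (mod 1789)
17^16 = (17^8)^2 ≡ 980^2 = 960400 ≡ 1496 (mod 1789)
17^21 = 17^16 · 17^4 · 17^1 ≡ 1496 · 1227 · 17 ≡ 1326 (mod 1789).
So A = 1326. Farid then computes K = A^b mod q = 1326^31 mod 1789.
1326^1 ≡ 1326 (mod 1789)
1326^2 = (1326^1)^2 ≡ 1326^2 = 1758276 ≡ 1478 (mod 1789)
1326^4 = (1326^2)^2 ≡ 1478^2 = 2184484 ≡ 115 (mod 1789)
1326^8 = (1326^4)^2 ≡ 115^2 = 13225 ≡ 702 (mod 1789)
1326^16 = (1326^8)^2 ≡ 702^2 = 492804 ≡ 829 (mod 1789)
1326^31 = 1326^16 · 1326^8 · 1326^4 · 1326^2 · 1326^1 ≡ 829 · 702 · 115 · 1478 · 1326 ≡ 1545 (mod 1789).

1545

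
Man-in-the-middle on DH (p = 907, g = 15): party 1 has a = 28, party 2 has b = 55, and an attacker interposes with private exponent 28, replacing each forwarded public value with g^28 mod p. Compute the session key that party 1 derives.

145

Party 1 receives an attacker's public value M = 15^28 mod 907 instead of the honest one.
15^1 ≡ 15 (mod 907)
15^2 = (15^1)^2 ≡ 15^2 = 225 ≡ 225 (mod 907)
15^4 = (15^2)^2 ≡ 225^2 = 50625 ≡ 740 (mod 907)
15^8 = (15^4)^2 ≡ 740^2 = 547600 ≡ 679 (mod 907)
15^16 = (15^8)^2 ≡ 679^2 = 461041 ≡ 285 (mod 907)
15^28 = 15^16 · 15^8 · 15^4 ≡ 285 · 679 · 740 ≡ 312 (mod 907).
So M = 312. Party 1 computes K = M^28 mod 907.
312^1 ≡ 312 (mod 907)
312^2 = (312^1)^2 ≡ 312^2 = 97344 ≡ 295 (mod 907)
312^4 = (312^2)^2 ≡ 295^2 = 87025 ≡ 860 (mod 907)
312^8 = (312^4)^2 ≡ 860^2 = 739600 ≡ 395 (mod 907)
312^16 = (312^8)^2 ≡ 395^2 = 156025 ≡ 21 (mod 907)
312^28 = 312^16 · 312^8 · 312^4 ≡ 21 · 395 · 860 ≡ 145 (mod 907).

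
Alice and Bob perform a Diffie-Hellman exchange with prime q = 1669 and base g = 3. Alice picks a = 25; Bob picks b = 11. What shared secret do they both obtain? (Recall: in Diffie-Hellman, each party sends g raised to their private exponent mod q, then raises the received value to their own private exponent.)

680

Bob sends B = g^b mod q = 3^11 mod 1669.
3^1 ≡ 3 (mod 1669)
3^2 = (3^1)^2 ≡ 3^2 = 9 ≡ 9 (mod 1669)
3^4 = (3^2)^2 ≡ 9^2 = 81 ≡ 81 (mod 1669)
3^8 = (3^4)^2 ≡ 81^2 = 6561 ≡ 1554 (mod 1669)
3^11 = 3^8 · 3^2 · 3^1 ≡ 1554 · 9 · 3 ≡ 233 (mod 1669).
So B = 233. Alice then computes K = B^a mod q = 233^25 mod 1669.
233^1 ≡ 233 (mod 1669)
233^2 = (233^1)^2 ≡ 233^2 = 54289 ≡ 881 (mod 1669)
233^4 = (233^2)^2 ≡ 881^2 = 776161 ≡ 76 (mod 1669)
233^8 = (233^4)^2 ≡ 76^2 = 5776 ≡ 769 (mod 1669)
233^16 = (233^8)^2 ≡ 769^2 = 591361 ≡ 535 (mod 1669)
233^25 = 233^16 · 233^8 · 233^1 ≡ 535 · 769 · 233 ≡ 680 (mod 1669).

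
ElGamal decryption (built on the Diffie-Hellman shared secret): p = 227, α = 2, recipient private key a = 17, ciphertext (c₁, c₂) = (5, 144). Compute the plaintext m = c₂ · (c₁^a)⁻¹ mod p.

202

Shared mask s = c₁^a mod p = 5^17 mod 227.
5^1 ≡ 5 (mod 227)
5^2 = (5^1)^2 ≡ 5^2 = 25 ≡ 25 (mod 227)
5^4 = (5^2)^2 ≡ 25^2 = 625 ≡ 171 (mod 227)
5^8 = (5^4)^2 ≡ 171^2 = 29241 ≡ 185 (mod 227)
5^16 = (5^8)^2 ≡ 185^2 = 34225 ≡ 175 (mod 227)
5^17 = 5^16 · 5^1 ≡ 175 · 5 ≡ 194 (mod 227).
So s = 194; s⁻¹ ≡ 55 (mod 227).
m = c₂ · s⁻¹ mod 227 = 144 · 55 mod 227 = 202.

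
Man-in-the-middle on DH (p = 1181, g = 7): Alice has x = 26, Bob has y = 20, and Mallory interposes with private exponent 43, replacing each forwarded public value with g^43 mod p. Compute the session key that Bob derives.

937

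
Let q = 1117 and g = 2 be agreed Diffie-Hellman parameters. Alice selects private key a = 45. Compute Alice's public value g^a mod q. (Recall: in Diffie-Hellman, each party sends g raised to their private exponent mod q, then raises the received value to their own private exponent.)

Public value = 2^45 mod 1117.
2^1 ≡ 2 (mod 1117)
2^2 = (2^1)^2 ≡ 2^2 = 4 ≡ 4 (mod 1117)
2^4 = (2^2)^2 ≡ 4^2 = 16 ≡ 16 (mod 1117)
2^8 = (2^4)^2 ≡ 16^2 = 256 ≡ 256 (mod 1117)
2^16 = (2^8)^2 ≡ 256^2 = 65536 ≡ 750 (mod 1117)
2^32 = (2^16)^2 ≡ 750^2 = 562500 ≡ 649 (mod 1117)
2^45 = 2^32 · 2^8 · 2^4 · 2^1 ≡ 649 · 256 · 16 · 2 ≡ 805 (mod 1117).

805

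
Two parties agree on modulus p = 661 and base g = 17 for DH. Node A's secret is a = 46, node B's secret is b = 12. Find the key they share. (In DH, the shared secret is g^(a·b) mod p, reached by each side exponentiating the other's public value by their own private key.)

Node B sends B = g^b mod p = 17^12 mod 661.
17^1 ≡ 17 (mod 661)
17^2 = (17^1)^2 ≡ 17^2 = 289 ≡ 289 (mod 661)
17^4 = (17^2)^2 ≡ 289^2 = 83521 ≡ 235 (mod 661)
17^8 = (17^4)^2 ≡ 235^2 = 55225 ≡ 362 (mod 661)
17^12 = 17^8 · 17^4 ≡ 362 · 235 ≡ 462 (mod 661).
So B = 462. Node A then computes K = B^a mod p = 462^46 mod 661.
462^1 ≡ 462 (mod 661)
462^2 = (462^1)^2 ≡ 462^2 = 213444 ≡ 602 (mod 661)
462^4 = (462^2)^2 ≡ 602^2 = 362404 ≡ 176 (mod 661)
462^8 = (462^4)^2 ≡ 176^2 = 30976 ≡ 570 (mod 661)
462^16 = (462^8)^2 ≡ 570^2 = 324900 ≡ 349 (mod 661)
462^32 = (462^16)^2 ≡ 349^2 = 121801 ≡ 177 (mod 661)
462^46 = 462^32 · 462^8 · 462^4 · 462^2 ≡ 177 · 570 · 176 · 602 ≡ 275 (mod 661).

275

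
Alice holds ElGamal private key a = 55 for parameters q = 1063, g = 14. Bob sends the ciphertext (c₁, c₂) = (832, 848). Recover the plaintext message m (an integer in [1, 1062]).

300

Shared mask s = c₁^a mod q = 832^55 mod 1063.
832^1 ≡ 832 (mod 1063)
832^2 = (832^1)^2 ≡ 832^2 = 692224 ≡ 211 (mod 1063)
832^4 = (832^2)^2 ≡ 211^2 = 44521 ≡ 938 (mod 1063)
832^8 = (832^4)^2 ≡ 938^2 = 879844 ≡ 743 (mod 1063)
832^16 = (832^8)^2 ≡ 743^2 = 552049 ≡ 352 (mod 1063)
832^32 = (832^16)^2 ≡ 352^2 = 123904 ≡ 596 (mod 1063)
832^55 = 832^32 · 832^16 · 832^4 · 832^2 · 832^1 ≡ 596 · 352 · 938 · 211 · 832 ≡ 17 (mod 1063).
So s = 17; s⁻¹ ≡ 938 (mod 1063).
m = c₂ · s⁻¹ mod 1063 = 848 · 938 mod 1063 = 300.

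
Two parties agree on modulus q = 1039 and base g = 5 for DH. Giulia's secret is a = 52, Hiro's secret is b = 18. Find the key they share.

Giulia sends A = g^a mod q = 5^52 mod 1039.
5^1 ≡ 5 (mod 1039)
5^2 = (5^1)^2 ≡ 5^2 = 25 ≡ 25 (mod 1039)
5^4 = (5^2)^2 ≡ 25^2 = 625 ≡ 625 (mod 1039)
5^8 = (5^4)^2 ≡ 625^2 = 390625 ≡ 1000 (mod 1039)
5^16 = (5^8)^2 ≡ 1000^2 = 1000000 ≡ 482 (mod 1039)
5^32 = (5^16)^2 ≡ 482^2 = 232324 ≡ 627 (mod 1039)
5^52 = 5^32 · 5^16 · 5^4 ≡ 627 · 482 · 625 ≡ 823 (mod 1039).
So A = 823. Hiro then computes K = A^b mod q = 823^18 mod 1039.
823^1 ≡ 823 (mod 1039)
823^2 = (823^1)^2 ≡ 823^2 = 677329 ≡ 940 (mod 1039)
823^4 = (823^2)^2 ≡ 940^2 = 883600 ≡ 450 (mod 1039)
823^8 = (823^4)^2 ≡ 450^2 = 202500 ≡ 934 (mod 1039)
823^16 = (823^8)^2 ≡ 934^2 = 872356 ≡ 635 (mod 1039)
823^18 = 823^16 · 823^2 ≡ 635 · 940 ≡ 514 (mod 1039).

514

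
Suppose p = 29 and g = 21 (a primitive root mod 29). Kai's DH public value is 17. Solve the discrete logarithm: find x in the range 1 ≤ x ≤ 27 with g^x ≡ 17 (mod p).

21

Try successive powers of 21 modulo 29:
21^1 ≡ 21
21^2 ≡ 6
21^3 ≡ 10
21^4 ≡ 7
21^5 ≡ 2
21^6 ≡ 13
21^7 ≡ 12
21^8 ≡ 20
21^9 ≡ 14
21^10 ≡ 4
21^11 ≡ 26
21^12 ≡ 24
21^13 ≡ 11
21^14 ≡ 28
21^15 ≡ 8
21^16 ≡ 23
21^17 ≡ 19
21^18 ≡ 22
21^19 ≡ 27
21^20 ≡ 16
21^21 ≡ 17
Found: x = 21.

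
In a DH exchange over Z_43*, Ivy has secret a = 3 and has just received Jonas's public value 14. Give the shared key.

Shared key K = 14^3 mod 43.
14^1 ≡ 14 (mod 43)
14^2 = (14^1)^2 ≡ 14^2 = 196 ≡ 24 (mod 43)
14^3 = 14^2 · 14^1 ≡ 24 · 14 ≡ 35 (mod 43).

35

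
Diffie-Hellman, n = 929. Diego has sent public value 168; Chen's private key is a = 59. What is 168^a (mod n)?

Shared key K = 168^59 mod 929.
168^1 ≡ 168 (mod 929)
168^2 = (168^1)^2 ≡ 168^2 = 28224 ≡ 354 (mod 929)
168^4 = (168^2)^2 ≡ 354^2 = 125316 ≡ 830 (mod 929)
168^8 = (168^4)^2 ≡ 830^2 = 688900 ≡ 511 (mod 929)
168^16 = (168^8)^2 ≡ 511^2 = 261121 ≡ 72 (mod 929)
168^32 = (168^16)^2 ≡ 72^2 = 5184 ≡ 539 (mod 929)
168^59 = 168^32 · 168^16 · 168^8 · 168^2 · 168^1 ≡ 539 · 72 · 511 · 354 · 168 ≡ 761 (mod 929).

761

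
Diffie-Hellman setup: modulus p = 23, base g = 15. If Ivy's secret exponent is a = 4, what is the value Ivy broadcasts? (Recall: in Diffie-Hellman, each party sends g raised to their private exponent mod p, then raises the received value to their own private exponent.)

Public value = 15^4 (mod 23).
15^1 ≡ 15 (mod 23)
15^2 = (15^1)^2 ≡ 15^2 = 225 ≡ 18 (mod 23)
15^4 = (15^2)^2 ≡ 18^2 = 324 ≡ 2 (mod 23)

2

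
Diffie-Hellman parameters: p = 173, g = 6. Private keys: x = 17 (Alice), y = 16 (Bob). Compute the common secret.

Bob sends B = g^y mod p = 6^16 mod 173.
6^1 ≡ 6 (mod 173)
6^2 = (6^1)^2 ≡ 6^2 = 36 ≡ 36 (mod 173)
6^4 = (6^2)^2 ≡ 36^2 = 1296 ≡ 85 (mod 173)
6^8 = (6^4)^2 ≡ 85^2 = 7225 ≡ 132 (mod 173)
6^16 = (6^8)^2 ≡ 132^2 = 17424 ≡ 124 (mod 173)
So B = 124. Alice then computes K = B^x mod p = 124^17 mod 173.
124^1 ≡ 124 (mod 173)
124^2 = (124^1)^2 ≡ 124^2 = 15376 ≡ 152 (mod 173)
124^4 = (124^2)^2 ≡ 152^2 = 23104 ≡ 95 (mod 173)
124^8 = (124^4)^2 ≡ 95^2 = 9025 ≡ 29 (mod 173)
124^16 = (124^8)^2 ≡ 29^2 = 841 ≡ 149 (mod 173)
124^17 = 124^16 · 124^1 ≡ 149 · 124 ≡ 138 (mod 173).

138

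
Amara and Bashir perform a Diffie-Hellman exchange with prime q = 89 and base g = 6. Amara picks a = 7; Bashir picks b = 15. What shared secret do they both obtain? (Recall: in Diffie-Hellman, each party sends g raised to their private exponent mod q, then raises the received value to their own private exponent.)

Bashir sends B = g^b mod q = 6^15 mod 89.
6^1 ≡ 6 (mod 89)
6^2 = (6^1)^2 ≡ 6^2 = 36 ≡ 36 (mod 89)
6^4 = (6^2)^2 ≡ 36^2 = 1296 ≡ 50 (mod 89)
6^8 = (6^4)^2 ≡ 50^2 = 2500 ≡ 8 (mod 89)
6^15 = 6^8 · 6^4 · 6^2 · 6^1 ≡ 8 · 50 · 36 · 6 ≡ 70 (mod 89).
So B = 70. Amara then computes K = B^a mod q = 70^7 mod 89.
70^1 ≡ 70 (mod 89)
70^2 = (70^1)^2 ≡ 70^2 = 4900 ≡ 5 (mod 89)
70^4 = (70^2)^2 ≡ 5^2 = 25 ≡ 25 (mod 89)
70^7 = 70^4 · 70^2 · 70^1 ≡ 25 · 5 · 70 ≡ 28 (mod 89).

28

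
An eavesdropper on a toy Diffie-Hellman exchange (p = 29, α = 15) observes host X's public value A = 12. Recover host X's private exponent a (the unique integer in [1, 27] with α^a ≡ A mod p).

Try successive powers of 15 modulo 29:
15^1 ≡ 15
15^2 ≡ 22
15^3 ≡ 11
15^4 ≡ 20
15^5 ≡ 10
15^6 ≡ 5
15^7 ≡ 17
15^8 ≡ 23
15^9 ≡ 26
15^10 ≡ 13
15^11 ≡ 21
15^12 ≡ 25
15^13 ≡ 27
15^14 ≡ 28
15^15 ≡ 14
15^16 ≡ 7
15^17 ≡ 18
15^18 ≡ 9
15^19 ≡ 19
15^20 ≡ 24
15^21 ≡ 12
Found: a = 21.

21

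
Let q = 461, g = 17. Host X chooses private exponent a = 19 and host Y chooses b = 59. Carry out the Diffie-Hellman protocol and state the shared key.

Host Y sends B = g^b mod q = 17^59 mod 461.
17^1 ≡ 17 (mod 461)
17^2 = (17^1)^2 ≡ 17^2 = 289 ≡ 289 (mod 461)
17^4 = (17^2)^2 ≡ 289^2 = 83521 ≡ 80 (mod 461)
17^8 = (17^4)^2 ≡ 80^2 = 6400 ≡ 407 (mod 461)
17^16 = (17^8)^2 ≡ 407^2 = 165649 ≡ 150 (mod 461)
17^32 = (17^16)^2 ≡ 150^2 = 22500 ≡ 372 (mod 461)
17^59 = 17^32 · 17^16 · 17^8 · 17^2 · 17^1 ≡ 372 · 150 · 407 · 289 · 17 ≡ 297 (mod 461).
So B = 297. Host X then computes K = B^a mod q = 297^19 mod 461.
297^1 ≡ 297 (mod 461)
297^2 = (297^1)^2 ≡ 297^2 = 88209 ≡ 158 (mod 461)
297^4 = (297^2)^2 ≡ 158^2 = 24964 ≡ 70 (mod 461)
297^8 = (297^4)^2 ≡ 70^2 = 4900 ≡ 290 (mod 461)
297^16 = (297^8)^2 ≡ 290^2 = 84100 ≡ 198 (mod 461)
297^19 = 297^16 · 297^2 · 297^1 ≡ 198 · 158 · 297 ≡ 354 (mod 461).

354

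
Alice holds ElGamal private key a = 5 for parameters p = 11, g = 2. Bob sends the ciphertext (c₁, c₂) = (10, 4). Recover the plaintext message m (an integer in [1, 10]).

Shared mask s = c₁^a mod p = 10^5 mod 11.
10^1 ≡ 10 (mod 11)
10^2 = (10^1)^2 ≡ 10^2 = 100 ≡ 1 (mod 11)
10^4 = (10^2)^2 ≡ 1^2 = 1 ≡ 1 (mod 11)
10^5 = 10^4 · 10^1 ≡ 1 · 10 ≡ 10 (mod 11).
So s = 10; s⁻¹ ≡ 10 (mod 11).
m = c₂ · s⁻¹ mod 11 = 4 · 10 mod 11 = 7.

7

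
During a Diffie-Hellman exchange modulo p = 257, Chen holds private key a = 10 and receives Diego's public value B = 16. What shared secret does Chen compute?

256

Shared key K = 16^10 mod 257.
16^1 ≡ 16 (mod 257)
16^2 = (16^1)^2 ≡ 16^2 = 256 ≡ 256 (mod 257)
16^4 = (16^2)^2 ≡ 256^2 = 65536 ≡ 1 (mod 257)
16^8 = (16^4)^2 ≡ 1^2 = 1 ≡ 1 (mod 257)
16^10 = 16^8 · 16^2 ≡ 1 · 256 ≡ 256 (mod 257).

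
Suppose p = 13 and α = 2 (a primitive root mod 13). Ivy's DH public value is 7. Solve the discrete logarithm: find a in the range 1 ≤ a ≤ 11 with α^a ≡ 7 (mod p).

Try successive powers of 2 modulo 13:
2^1 ≡ 2
2^2 ≡ 4
2^3 ≡ 8
2^4 ≡ 3
2^5 ≡ 6
2^6 ≡ 12
2^7 ≡ 11
2^8 ≡ 9
2^9 ≡ 5
2^10 ≡ 10
2^11 ≡ 7
Found: a = 11.

11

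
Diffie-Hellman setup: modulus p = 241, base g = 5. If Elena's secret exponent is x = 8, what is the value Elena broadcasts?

205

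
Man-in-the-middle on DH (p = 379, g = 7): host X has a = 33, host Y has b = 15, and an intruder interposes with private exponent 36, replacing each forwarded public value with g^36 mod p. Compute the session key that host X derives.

Host X receives an intruder's public value M = 7^36 mod 379 instead of the honest one.
7^1 ≡ 7 (mod 379)
7^2 = (7^1)^2 ≡ 7^2 = 49 ≡ 49 (mod 379)
7^4 = (7^2)^2 ≡ 49^2 = 2401 ≡ 127 (mod 379)
7^8 = (7^4)^2 ≡ 127^2 = 16129 ≡ 211 (mod 379)
7^16 = (7^8)^2 ≡ 211^2 = 44521 ≡ 178 (mod 379)
7^32 = (7^16)^2 ≡ 178^2 = 31684 ≡ 227 (mod 379)
7^36 = 7^32 · 7^4 ≡ 227 · 127 ≡ 25 (mod 379).
So M = 25. Host X computes K = M^33 mod 379.
25^1 ≡ 25 (mod 379)
25^2 = (25^1)^2 ≡ 25^2 = 625 ≡ 246 (mod 379)
25^4 = (25^2)^2 ≡ 246^2 = 60516 ≡ 255 (mod 379)
25^8 = (25^4)^2 ≡ 255^2 = 65025 ≡ 216 (mod 379)
25^16 = (25^8)^2 ≡ 216^2 = 46656 ≡ 39 (mod 379)
25^32 = (25^16)^2 ≡ 39^2 = 1521 ≡ 5 (mod 379)
25^33 = 25^32 · 25^1 ≡ 5 · 25 ≡ 125 (mod 379).

125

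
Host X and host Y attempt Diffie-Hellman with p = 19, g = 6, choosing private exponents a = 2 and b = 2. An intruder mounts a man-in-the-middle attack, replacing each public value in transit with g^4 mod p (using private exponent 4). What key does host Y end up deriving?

16

Host Y receives an intruder's public value M = 6^4 mod 19 instead of the honest one.
6^1 ≡ 6 (mod 19)
6^2 = (6^1)^2 ≡ 6^2 = 36 ≡ 17 (mod 19)
6^4 = (6^2)^2 ≡ 17^2 = 289 ≡ 4 (mod 19)
So M = 4. Host Y computes K = M^2 mod 19.
4^1 ≡ 4 (mod 19)
4^2 = (4^1)^2 ≡ 4^2 = 16 ≡ 16 (mod 19)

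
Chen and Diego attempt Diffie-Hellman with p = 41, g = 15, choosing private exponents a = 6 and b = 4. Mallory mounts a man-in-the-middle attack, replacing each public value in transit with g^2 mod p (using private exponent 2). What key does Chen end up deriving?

25

Chen receives Mallory's public value M = 15^2 mod 41 instead of the honest one.
15^1 ≡ 15 (mod 41)
15^2 = (15^1)^2 ≡ 15^2 = 225 ≡ 20 (mod 41)
So M = 20. Chen computes K = M^6 mod 41.
20^1 ≡ 20 (mod 41)
20^2 = (20^1)^2 ≡ 20^2 = 400 ≡ 31 (mod 41)
20^4 = (20^2)^2 ≡ 31^2 = 961 ≡ 18 (mod 41)
20^6 = 20^4 · 20^2 ≡ 18 · 31 ≡ 25 (mod 41).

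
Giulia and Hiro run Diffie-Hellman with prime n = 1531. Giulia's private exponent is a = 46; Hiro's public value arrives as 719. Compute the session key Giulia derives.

927

Shared key K = 719^46 mod 1531.
719^1 ≡ 719 (mod 1531)
719^2 = (719^1)^2 ≡ 719^2 = 516961 ≡ 1014 (mod 1531)
719^4 = (719^2)^2 ≡ 1014^2 = 1028196 ≡ 895 (mod 1531)
719^8 = (719^4)^2 ≡ 895^2 = 801025 ≡ 312 (mod 1531)
719^16 = (719^8)^2 ≡ 312^2 = 97344 ≡ 891 (mod 1531)
719^32 = (719^16)^2 ≡ 891^2 = 793881 ≡ 823 (mod 1531)
719^46 = 719^32 · 719^8 · 719^4 · 719^2 ≡ 823 · 312 · 895 · 1014 ≡ 927 (mod 1531).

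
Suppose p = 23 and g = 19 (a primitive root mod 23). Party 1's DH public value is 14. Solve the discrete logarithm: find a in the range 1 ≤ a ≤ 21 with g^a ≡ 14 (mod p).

Try successive powers of 19 modulo 23:
19^1 ≡ 19
19^2 ≡ 16
19^3 ≡ 5
19^4 ≡ 3
19^5 ≡ 11
19^6 ≡ 2
19^7 ≡ 15
19^8 ≡ 9
19^9 ≡ 10
19^10 ≡ 6
19^11 ≡ 22
19^12 ≡ 4
19^13 ≡ 7
19^14 ≡ 18
19^15 ≡ 20
19^16 ≡ 12
19^17 ≡ 21
19^18 ≡ 8
19^19 ≡ 14
Found: a = 19.

19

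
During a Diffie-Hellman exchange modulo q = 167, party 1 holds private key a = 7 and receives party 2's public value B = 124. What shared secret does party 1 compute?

11

Shared key K = 124^7 mod 167.
124^1 ≡ 124 (mod 167)
124^2 = (124^1)^2 ≡ 124^2 = 15376 ≡ 12 (mod 167)
124^4 = (124^2)^2 ≡ 12^2 = 144 ≡ 144 (mod 167)
124^7 = 124^4 · 124^2 · 124^1 ≡ 144 · 12 · 124 ≡ 11 (mod 167).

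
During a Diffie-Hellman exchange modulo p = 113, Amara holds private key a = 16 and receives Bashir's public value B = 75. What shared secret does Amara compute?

Shared key K = 75^16 mod 113.
75^1 ≡ 75 (mod 113)
75^2 = (75^1)^2 ≡ 75^2 = 5625 ≡ 88 (mod 113)
75^4 = (75^2)^2 ≡ 88^2 = 7744 ≡ 60 (mod 113)
75^8 = (75^4)^2 ≡ 60^2 = 3600 ≡ 97 (mod 113)
75^16 = (75^8)^2 ≡ 97^2 = 9409 ≡ 30 (mod 113)

30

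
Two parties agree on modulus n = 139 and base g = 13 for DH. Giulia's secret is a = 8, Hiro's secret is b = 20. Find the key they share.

46

Hiro sends B = g^b mod n = 13^20 mod 139.
13^1 ≡ 13 (mod 139)
13^2 = (13^1)^2 ≡ 13^2 = 169 ≡ 30 (mod 139)
13^4 = (13^2)^2 ≡ 30^2 = 900 ≡ 66 (mod 139)
13^8 = (13^4)^2 ≡ 66^2 = 4356 ≡ 47 (mod 139)
13^16 = (13^8)^2 ≡ 47^2 = 2209 ≡ 124 (mod 139)
13^20 = 13^16 · 13^4 ≡ 124 · 66 ≡ 122 (mod 139).
So B = 122. Giulia then computes K = B^a mod n = 122^8 mod 139.
122^1 ≡ 122 (mod 139)
122^2 = (122^1)^2 ≡ 122^2 = 14884 ≡ 11 (mod 139)
122^4 = (122^2)^2 ≡ 11^2 = 121 ≡ 121 (mod 139)
122^8 = (122^4)^2 ≡ 121^2 = 14641 ≡ 46 (mod 139)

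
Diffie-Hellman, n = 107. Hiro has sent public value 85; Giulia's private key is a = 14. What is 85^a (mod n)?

16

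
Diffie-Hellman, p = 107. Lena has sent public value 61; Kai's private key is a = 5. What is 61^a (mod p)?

Shared key K = 61^5 mod 107.
61^1 ≡ 61 (mod 107)
61^2 = (61^1)^2 ≡ 61^2 = 3721 ≡ 83 (mod 107)
61^4 = (61^2)^2 ≡ 83^2 = 6889 ≡ 41 (mod 107)
61^5 = 61^4 · 61^1 ≡ 41 · 61 ≡ 40 (mod 107).

40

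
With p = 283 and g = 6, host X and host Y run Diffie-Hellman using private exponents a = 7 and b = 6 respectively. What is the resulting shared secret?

15

Host X sends A = g^a mod p = 6^7 mod 283.
6^1 ≡ 6 (mod 283)
6^2 = (6^1)^2 ≡ 6^2 = 36 ≡ 36 (mod 283)
6^4 = (6^2)^2 ≡ 36^2 = 1296 ≡ 164 (mod 283)
6^7 = 6^4 · 6^2 · 6^1 ≡ 164 · 36 · 6 ≡ 49 (mod 283).
So A = 49. Host Y then computes K = A^b mod p = 49^6 mod 283.
49^1 ≡ 49 (mod 283)
49^2 = (49^1)^2 ≡ 49^2 = 2401 ≡ 137 (mod 283)
49^4 = (49^2)^2 ≡ 137^2 = 18769 ≡ 91 (mod 283)
49^6 = 49^4 · 49^2 ≡ 91 · 137 ≡ 15 (mod 283).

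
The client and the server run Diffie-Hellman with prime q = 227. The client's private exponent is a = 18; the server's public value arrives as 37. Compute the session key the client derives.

44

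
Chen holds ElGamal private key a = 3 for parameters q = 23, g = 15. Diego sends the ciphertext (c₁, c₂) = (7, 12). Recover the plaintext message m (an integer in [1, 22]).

Shared mask s = c₁^a mod q = 7^3 mod 23.
7^1 ≡ 7 (mod 23)
7^2 = (7^1)^2 ≡ 7^2 = 49 ≡ 3 (mod 23)
7^3 = 7^2 · 7^1 ≡ 3 · 7 ≡ 21 (mod 23).
So s = 21; s⁻¹ ≡ 11 (mod 23).
m = c₂ · s⁻¹ mod 23 = 12 · 11 mod 23 = 17.

17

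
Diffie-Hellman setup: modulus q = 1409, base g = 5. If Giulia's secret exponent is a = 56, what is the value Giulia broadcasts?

Public value = 5^56 mod 1409.
5^1 ≡ 5 (mod 1409)
5^2 = (5^1)^2 ≡ 5^2 = 25 ≡ 25 (mod 1409)
5^4 = (5^2)^2 ≡ 25^2 = 625 ≡ 625 (mod 1409)
5^8 = (5^4)^2 ≡ 625^2 = 390625 ≡ 332 (mod 1409)
5^16 = (5^8)^2 ≡ 332^2 = 110224 ≡ 322 (mod 1409)
5^32 = (5^16)^2 ≡ 322^2 = 103684 ≡ 827 (mod 1409)
5^56 = 5^32 · 5^16 · 5^8 ≡ 827 · 322 · 332 ≡ 494 (mod 1409).

494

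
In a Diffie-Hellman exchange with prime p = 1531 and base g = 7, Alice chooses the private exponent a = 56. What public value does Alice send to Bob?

5

Public value = 7^56 mod 1531.
7^1 ≡ 7 (mod 1531)
7^2 = (7^1)^2 ≡ 7^2 = 49 ≡ 49 (mod 1531)
7^4 = (7^2)^2 ≡ 49^2 = 2401 ≡ 870 (mod 1531)
7^8 = (7^4)^2 ≡ 870^2 = 756900 ≡ 586 (mod 1531)
7^16 = (7^8)^2 ≡ 586^2 = 343396 ≡ 452 (mod 1531)
7^32 = (7^16)^2 ≡ 452^2 = 204304 ≡ 681 (mod 1531)
7^56 = 7^32 · 7^16 · 7^8 ≡ 681 · 452 · 586 ≡ 5 (mod 1531).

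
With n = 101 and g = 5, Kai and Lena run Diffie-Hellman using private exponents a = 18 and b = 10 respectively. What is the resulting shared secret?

95

Lena sends B = g^b mod n = 5^10 mod 101.
5^1 ≡ 5 (mod 101)
5^2 = (5^1)^2 ≡ 5^2 = 25 ≡ 25 (mod 101)
5^4 = (5^2)^2 ≡ 25^2 = 625 ≡ 19 (mod 101)
5^8 = (5^4)^2 ≡ 19^2 = 361 ≡ 58 (mod 101)
5^10 = 5^8 · 5^2 ≡ 58 · 25 ≡ 36 (mod 101).
So B = 36. Kai then computes K = B^a mod n = 36^18 mod 101.
36^1 ≡ 36 (mod 101)
36^2 = (36^1)^2 ≡ 36^2 = 1296 ≡ 84 (mod 101)
36^4 = (36^2)^2 ≡ 84^2 = 7056 ≡ 87 (mod 101)
36^8 = (36^4)^2 ≡ 87^2 = 7569 ≡ 95 (mod 101)
36^16 = (36^8)^2 ≡ 95^2 = 9025 ≡ 36 (mod 101)
36^18 = 36^16 · 36^2 ≡ 36 · 84 ≡ 95 (mod 101).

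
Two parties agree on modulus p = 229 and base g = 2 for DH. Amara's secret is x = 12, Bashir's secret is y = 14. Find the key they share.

42

Amara sends A = g^x mod p = 2^12 mod 229.
2^1 ≡ 2 (mod 229)
2^2 = (2^1)^2 ≡ 2^2 = 4 ≡ 4 (mod 229)
2^4 = (2^2)^2 ≡ 4^2 = 16 ≡ 16 (mod 229)
2^8 = (2^4)^2 ≡ 16^2 = 256 ≡ 27 (mod 229)
2^12 = 2^8 · 2^4 ≡ 27 · 16 ≡ 203 (mod 229).
So A = 203. Bashir then computes K = A^y mod p = 203^14 mod 229.
203^1 ≡ 203 (mod 229)
203^2 = (203^1)^2 ≡ 203^2 = 41209 ≡ 218 (mod 229)
203^4 = (203^2)^2 ≡ 218^2 = 47524 ≡ 121 (mod 229)
203^8 = (203^4)^2 ≡ 121^2 = 14641 ≡ 214 (mod 229)
203^14 = 203^8 · 203^4 · 203^2 ≡ 214 · 121 · 218 ≡ 42 (mod 229).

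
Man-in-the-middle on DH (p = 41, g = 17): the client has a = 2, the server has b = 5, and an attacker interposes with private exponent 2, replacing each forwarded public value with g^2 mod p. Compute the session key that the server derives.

The server receives an attacker's public value M = 17^2 mod 41 instead of the honest one.
17^1 ≡ 17 (mod 41)
17^2 = (17^1)^2 ≡ 17^2 = 289 ≡ 2 (mod 41)
So M = 2. The server computes K = M^5 mod 41.
2^1 ≡ 2 (mod 41)
2^2 = (2^1)^2 ≡ 2^2 = 4 ≡ 4 (mod 41)
2^4 = (2^2)^2 ≡ 4^2 = 16 ≡ 16 (mod 41)
2^5 = 2^4 · 2^1 ≡ 16 · 2 ≡ 32 (mod 41).

32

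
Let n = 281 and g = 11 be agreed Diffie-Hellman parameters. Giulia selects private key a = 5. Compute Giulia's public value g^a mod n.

38

Public value = 11^5 mod 281.
11^1 ≡ 11 (mod 281)
11^2 = (11^1)^2 ≡ 11^2 = 121 ≡ 121 (mod 281)
11^4 = (11^2)^2 ≡ 121^2 = 14641 ≡ 29 (mod 281)
11^5 = 11^4 · 11^1 ≡ 29 · 11 ≡ 38 (mod 281).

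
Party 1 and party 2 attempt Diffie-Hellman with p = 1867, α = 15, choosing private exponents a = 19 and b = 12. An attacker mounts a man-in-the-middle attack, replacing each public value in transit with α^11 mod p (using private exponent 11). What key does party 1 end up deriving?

508

Party 1 receives an attacker's public value M = 15^11 mod 1867 instead of the honest one.
15^1 ≡ 15 (mod 1867)
15^2 = (15^1)^2 ≡ 15^2 = 225 ≡ 225 (mod 1867)
15^4 = (15^2)^2 ≡ 225^2 = 50625 ≡ 216 (mod 1867)
15^8 = (15^4)^2 ≡ 216^2 = 46656 ≡ 1848 (mod 1867)
15^11 = 15^8 · 15^2 · 15^1 ≡ 1848 · 225 · 15 ≡ 1220 (mod 1867).
So M = 1220. Party 1 computes K = M^19 mod 1867.
1220^1 ≡ 1220 (mod 1867)
1220^2 = (1220^1)^2 ≡ 1220^2 = 1488400 ≡ 401 (mod 1867)
1220^4 = (1220^2)^2 ≡ 401^2 = 160801 ≡ 239 (mod 1867)
1220^8 = (1220^4)^2 ≡ 239^2 = 57121 ≡ 1111 (mod 1867)
1220^16 = (1220^8)^2 ≡ 1111^2 = 1234321 ≡ 234 (mod 1867)
1220^19 = 1220^16 · 1220^2 · 1220^1 ≡ 234 · 401 · 1220 ≡ 508 (mod 1867).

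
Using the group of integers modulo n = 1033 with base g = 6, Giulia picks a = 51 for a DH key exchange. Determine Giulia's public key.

585

Public value = 6^51 mod 1033.
6^1 ≡ 6 (mod 1033)
6^2 = (6^1)^2 ≡ 6^2 = 36 ≡ 36 (mod 1033)
6^4 = (6^2)^2 ≡ 36^2 = 1296 ≡ 263 (mod 1033)
6^8 = (6^4)^2 ≡ 263^2 = 69169 ≡ 991 (mod 1033)
6^16 = (6^8)^2 ≡ 991^2 = 982081 ≡ 731 (mod 1033)
6^32 = (6^16)^2 ≡ 731^2 = 534361 ≡ 300 (mod 1033)
6^51 = 6^32 · 6^16 · 6^2 · 6^1 ≡ 300 · 731 · 36 · 6 ≡ 585 (mod 1033).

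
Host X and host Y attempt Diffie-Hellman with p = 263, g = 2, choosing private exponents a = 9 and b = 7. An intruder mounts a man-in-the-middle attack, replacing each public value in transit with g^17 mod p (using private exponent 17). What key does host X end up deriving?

243

Host X receives an intruder's public value M = 2^17 mod 263 instead of the honest one.
2^1 ≡ 2 (mod 263)
2^2 = (2^1)^2 ≡ 2^2 = 4 ≡ 4 (mod 263)
2^4 = (2^2)^2 ≡ 4^2 = 16 ≡ 16 (mod 263)
2^8 = (2^4)^2 ≡ 16^2 = 256 ≡ 256 (mod 263)
2^16 = (2^8)^2 ≡ 256^2 = 65536 ≡ 49 (mod 263)
2^17 = 2^16 · 2^1 ≡ 49 · 2 ≡ 98 (mod 263).
So M = 98. Host X computes K = M^9 mod 263.
98^1 ≡ 98 (mod 263)
98^2 = (98^1)^2 ≡ 98^2 = 9604 ≡ 136 (mod 263)
98^4 = (98^2)^2 ≡ 136^2 = 18496 ≡ 86 (mod 263)
98^8 = (98^4)^2 ≡ 86^2 = 7396 ≡ 32 (mod 263)
98^9 = 98^8 · 98^1 ≡ 32 · 98 ≡ 243 (mod 263).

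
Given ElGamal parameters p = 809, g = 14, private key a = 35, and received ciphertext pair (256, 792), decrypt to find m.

Shared mask s = c₁^a mod p = 256^35 mod 809.
256^1 ≡ 256 (mod 809)
256^2 = (256^1)^2 ≡ 256^2 = 65536 ≡ 7 (mod 809)
256^4 = (256^2)^2 ≡ 7^2 = 49 ≡ 49 (mod 809)
256^8 = (256^4)^2 ≡ 49^2 = 2401 ≡ 783 (mod 809)
256^16 = (256^8)^2 ≡ 783^2 = 613089 ≡ 676 (mod 809)
256^32 = (256^16)^2 ≡ 676^2 = 456976 ≡ 700 (mod 809)
256^35 = 256^32 · 256^2 · 256^1 ≡ 700 · 7 · 256 ≡ 450 (mod 809).
So s = 450; s⁻¹ ≡ 649 (mod 809).
m = c₂ · s⁻¹ mod 809 = 792 · 649 mod 809 = 293.

293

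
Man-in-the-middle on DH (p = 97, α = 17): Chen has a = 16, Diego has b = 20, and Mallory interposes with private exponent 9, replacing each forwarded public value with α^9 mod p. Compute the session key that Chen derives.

96

Chen receives Mallory's public value M = 17^9 mod 97 instead of the honest one.
17^1 ≡ 17 (mod 97)
17^2 = (17^1)^2 ≡ 17^2 = 289 ≡ 95 (mod 97)
17^4 = (17^2)^2 ≡ 95^2 = 9025 ≡ 4 (mod 97)
17^8 = (17^4)^2 ≡ 4^2 = 16 ≡ 16 (mod 97)
17^9 = 17^8 · 17^1 ≡ 16 · 17 ≡ 78 (mod 97).
So M = 78. Chen computes K = M^16 mod 97.
78^1 ≡ 78 (mod 97)
78^2 = (78^1)^2 ≡ 78^2 = 6084 ≡ 70 (mod 97)
78^4 = (78^2)^2 ≡ 70^2 = 4900 ≡ 50 (mod 97)
78^8 = (78^4)^2 ≡ 50^2 = 2500 ≡ 75 (mod 97)
78^16 = (78^8)^2 ≡ 75^2 = 5625 ≡ 96 (mod 97)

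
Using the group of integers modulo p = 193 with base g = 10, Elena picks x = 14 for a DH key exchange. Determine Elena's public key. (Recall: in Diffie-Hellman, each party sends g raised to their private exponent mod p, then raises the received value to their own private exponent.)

Public value = 10^14 (mod 193).
10^1 ≡ 10 (mod 193)
10^2 = (10^1)^2 ≡ 10^2 = 100 ≡ 100 (mod 193)
10^4 = (10^2)^2 ≡ 100^2 = 10000 ≡ 157 (mod 193)
10^8 = (10^4)^2 ≡ 157^2 = 24649 ≡ 138 (mod 193)
10^14 = 10^8 · 10^4 · 10^2 ≡ 138 · 157 · 100 ≡ 175 (mod 193).

175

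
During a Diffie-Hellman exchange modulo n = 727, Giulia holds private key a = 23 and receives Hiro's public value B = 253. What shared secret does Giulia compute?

235

Shared key K = 253^23 mod 727.
253^1 ≡ 253 (mod 727)
253^2 = (253^1)^2 ≡ 253^2 = 64009 ≡ 33 (mod 727)
253^4 = (253^2)^2 ≡ 33^2 = 1089 ≡ 362 (mod 727)
253^8 = (253^4)^2 ≡ 362^2 = 131044 ≡ 184 (mod 727)
253^16 = (253^8)^2 ≡ 184^2 = 33856 ≡ 414 (mod 727)
253^23 = 253^16 · 253^4 · 253^2 · 253^1 ≡ 414 · 362 · 33 · 253 ≡ 235 (mod 727).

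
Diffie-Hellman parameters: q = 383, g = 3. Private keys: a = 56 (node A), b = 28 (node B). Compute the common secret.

342

Node B sends B = g^b mod q = 3^28 mod 383.
3^1 ≡ 3 (mod 383)
3^2 = (3^1)^2 ≡ 3^2 = 9 ≡ 9 (mod 383)
3^4 = (3^2)^2 ≡ 9^2 = 81 ≡ 81 (mod 383)
3^8 = (3^4)^2 ≡ 81^2 = 6561 ≡ 50 (mod 383)
3^16 = (3^8)^2 ≡ 50^2 = 2500 ≡ 202 (mod 383)
3^28 = 3^16 · 3^8 · 3^4 ≡ 202 · 50 · 81 ≡ 12 (mod 383).
So B = 12. Node A then computes K = B^a mod q = 12^56 mod 383.
12^1 ≡ 12 (mod 383)
12^2 = (12^1)^2 ≡ 12^2 = 144 ≡ 144 (mod 383)
12^4 = (12^2)^2 ≡ 144^2 = 20736 ≡ 54 (mod 383)
12^8 = (12^4)^2 ≡ 54^2 = 2916 ≡ 235 (mod 383)
12^16 = (12^8)^2 ≡ 235^2 = 55225 ≡ 73 (mod 383)
12^32 = (12^16)^2 ≡ 73^2 = 5329 ≡ 350 (mod 383)
12^56 = 12^32 · 12^16 · 12^8 ≡ 350 · 73 · 235 ≡ 342 (mod 383).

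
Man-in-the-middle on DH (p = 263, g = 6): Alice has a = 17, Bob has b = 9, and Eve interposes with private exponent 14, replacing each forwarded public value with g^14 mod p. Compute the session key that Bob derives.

233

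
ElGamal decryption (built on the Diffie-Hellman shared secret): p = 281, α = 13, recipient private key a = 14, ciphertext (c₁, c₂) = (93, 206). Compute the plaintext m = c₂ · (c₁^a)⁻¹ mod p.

Shared mask s = c₁^a mod p = 93^14 mod 281.
93^1 ≡ 93 (mod 281)
93^2 = (93^1)^2 ≡ 93^2 = 8649 ≡ 219 (mod 281)
93^4 = (93^2)^2 ≡ 219^2 = 47961 ≡ 191 (mod 281)
93^8 = (93^4)^2 ≡ 191^2 = 36481 ≡ 232 (mod 281)
93^14 = 93^8 · 93^4 · 93^2 ≡ 232 · 191 · 219 ≡ 274 (mod 281).
So s = 274; s⁻¹ ≡ 40 (mod 281).
m = c₂ · s⁻¹ mod 281 = 206 · 40 mod 281 = 91.

91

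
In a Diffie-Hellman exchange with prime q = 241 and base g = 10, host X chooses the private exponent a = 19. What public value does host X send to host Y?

Public value = 10^19 mod 241.
10^1 ≡ 10 (mod 241)
10^2 = (10^1)^2 ≡ 10^2 = 100 ≡ 100 (mod 241)
10^4 = (10^2)^2 ≡ 100^2 = 10000 ≡ 119 (mod 241)
10^8 = (10^4)^2 ≡ 119^2 = 14161 ≡ 183 (mod 241)
10^16 = (10^8)^2 ≡ 183^2 = 33489 ≡ 231 (mod 241)
10^19 = 10^16 · 10^2 · 10^1 ≡ 231 · 100 · 10 ≡ 122 (mod 241).

122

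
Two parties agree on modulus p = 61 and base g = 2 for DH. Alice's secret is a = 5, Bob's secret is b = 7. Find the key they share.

29

Alice sends A = g^a mod p = 2^5 mod 61.
2^1 ≡ 2 (mod 61)
2^2 = (2^1)^2 ≡ 2^2 = 4 ≡ 4 (mod 61)
2^4 = (2^2)^2 ≡ 4^2 = 16 ≡ 16 (mod 61)
2^5 = 2^4 · 2^1 ≡ 16 · 2 ≡ 32 (mod 61).
So A = 32. Bob then computes K = A^b mod p = 32^7 mod 61.
32^1 ≡ 32 (mod 61)
32^2 = (32^1)^2 ≡ 32^2 = 1024 ≡ 48 (mod 61)
32^4 = (32^2)^2 ≡ 48^2 = 2304 ≡ 47 (mod 61)
32^7 = 32^4 · 32^2 · 32^1 ≡ 47 · 48 · 32 ≡ 29 (mod 61).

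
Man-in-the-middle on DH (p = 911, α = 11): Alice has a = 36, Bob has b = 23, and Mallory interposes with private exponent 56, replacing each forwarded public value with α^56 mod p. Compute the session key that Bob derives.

900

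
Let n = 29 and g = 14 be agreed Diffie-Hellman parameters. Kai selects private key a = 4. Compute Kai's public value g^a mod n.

Public value = 14^4 mod 29.
14^1 ≡ 14 (mod 29)
14^2 = (14^1)^2 ≡ 14^2 = 196 ≡ 22 (mod 29)
14^4 = (14^2)^2 ≡ 22^2 = 484 ≡ 20 (mod 29)

20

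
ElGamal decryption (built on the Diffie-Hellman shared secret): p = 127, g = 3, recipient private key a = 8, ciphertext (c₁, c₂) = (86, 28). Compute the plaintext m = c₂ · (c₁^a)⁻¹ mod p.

Shared mask s = c₁^a mod p = 86^8 mod 127.
86^1 ≡ 86 (mod 127)
86^2 = (86^1)^2 ≡ 86^2 = 7396 ≡ 30 (mod 127)
86^4 = (86^2)^2 ≡ 30^2 = 900 ≡ 11 (mod 127)
86^8 = (86^4)^2 ≡ 11^2 = 121 ≡ 121 (mod 127)
So s = 121; s⁻¹ ≡ 21 (mod 127).
m = c₂ · s⁻¹ mod 127 = 28 · 21 mod 127 = 80.

80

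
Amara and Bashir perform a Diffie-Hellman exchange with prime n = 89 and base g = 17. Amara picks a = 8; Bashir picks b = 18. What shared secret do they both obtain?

Bashir sends B = g^b mod n = 17^18 mod 89.
17^1 ≡ 17 (mod 89)
17^2 = (17^1)^2 ≡ 17^2 = 289 ≡ 22 (mod 89)
17^4 = (17^2)^2 ≡ 22^2 = 484 ≡ 39 (mod 89)
17^8 = (17^4)^2 ≡ 39^2 = 1521 ≡ 8 (mod 89)
17^16 = (17^8)^2 ≡ 8^2 = 64 ≡ 64 (mod 89)
17^18 = 17^16 · 17^2 ≡ 64 · 22 ≡ 73 (mod 89).
So B = 73. Amara then computes K = B^a mod n = 73^8 mod 89.
73^1 ≡ 73 (mod 89)
73^2 = (73^1)^2 ≡ 73^2 = 5329 ≡ 78 (mod 89)
73^4 = (73^2)^2 ≡ 78^2 = 6084 ≡ 32 (mod 89)
73^8 = (73^4)^2 ≡ 32^2 = 1024 ≡ 45 (mod 89)

45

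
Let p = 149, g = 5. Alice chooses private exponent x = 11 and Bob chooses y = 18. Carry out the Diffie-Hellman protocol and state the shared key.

63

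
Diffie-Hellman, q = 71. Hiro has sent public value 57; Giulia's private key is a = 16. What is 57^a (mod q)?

Shared key K = 57^16 mod 71.
57^1 ≡ 57 (mod 71)
57^2 = (57^1)^2 ≡ 57^2 = 3249 ≡ 54 (mod 71)
57^4 = (57^2)^2 ≡ 54^2 = 2916 ≡ 5 (mod 71)
57^8 = (57^4)^2 ≡ 5^2 = 25 ≡ 25 (mod 71)
57^16 = (57^8)^2 ≡ 25^2 = 625 ≡ 57 (mod 71)

57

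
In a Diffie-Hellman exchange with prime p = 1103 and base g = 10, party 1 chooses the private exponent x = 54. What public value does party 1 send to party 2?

388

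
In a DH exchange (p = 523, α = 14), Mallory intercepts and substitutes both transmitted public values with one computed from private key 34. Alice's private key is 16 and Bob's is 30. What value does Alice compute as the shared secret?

Alice receives Mallory's public value M = 14^34 mod 523 instead of the honest one.
14^1 ≡ 14 (mod 523)
14^2 = (14^1)^2 ≡ 14^2 = 196 ≡ 196 (mod 523)
14^4 = (14^2)^2 ≡ 196^2 = 38416 ≡ 237 (mod 523)
14^8 = (14^4)^2 ≡ 237^2 = 56169 ≡ 208 (mod 523)
14^16 = (14^8)^2 ≡ 208^2 = 43264 ≡ 378 (mod 523)
14^32 = (14^16)^2 ≡ 378^2 = 142884 ≡ 105 (mod 523)
14^34 = 14^32 · 14^2 ≡ 105 · 196 ≡ 183 (mod 523).
So M = 183. Alice computes K = M^16 mod 523.
183^1 ≡ 183 (mod 523)
183^2 = (183^1)^2 ≡ 183^2 = 33489 ≡ 17 (mod 523)
183^4 = (183^2)^2 ≡ 17^2 = 289 ≡ 289 (mod 523)
183^8 = (183^4)^2 ≡ 289^2 = 83521 ≡ 364 (mod 523)
183^16 = (183^8)^2 ≡ 364^2 = 132496 ≡ 177 (mod 523)

177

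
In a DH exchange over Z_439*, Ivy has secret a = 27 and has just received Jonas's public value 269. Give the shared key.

Shared key K = 269^27 mod 439.
269^1 ≡ 269 (mod 439)
269^2 = (269^1)^2 ≡ 269^2 = 72361 ≡ 365 (mod 439)
269^4 = (269^2)^2 ≡ 365^2 = 133225 ≡ 208 (mod 439)
269^8 = (269^4)^2 ≡ 208^2 = 43264 ≡ 242 (mod 439)
269^16 = (269^8)^2 ≡ 242^2 = 58564 ≡ 177 (mod 439)
269^27 = 269^16 · 269^8 · 269^2 · 269^1 ≡ 177 · 242 · 365 · 269 ≡ 292 (mod 439).

292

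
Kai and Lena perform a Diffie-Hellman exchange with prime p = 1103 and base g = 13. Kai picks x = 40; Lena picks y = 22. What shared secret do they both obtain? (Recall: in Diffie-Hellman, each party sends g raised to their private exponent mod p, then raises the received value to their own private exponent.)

Lena sends B = g^y mod p = 13^22 mod 1103.
13^1 ≡ 13 (mod 1103)
13^2 = (13^1)^2 ≡ 13^2 = 169 ≡ 169 (mod 1103)
13^4 = (13^2)^2 ≡ 169^2 = 28561 ≡ 986 (mod 1103)
13^8 = (13^4)^2 ≡ 986^2 = 972196 ≡ 453 (mod 1103)
13^16 = (13^8)^2 ≡ 453^2 = 205209 ≡ 51 (mod 1103)
13^22 = 13^16 · 13^4 · 13^2 ≡ 51 · 986 · 169 ≡ 822 (mod 1103).
So B = 822. Kai then computes K = B^x mod p = 822^40 mod 1103.
822^1 ≡ 822 (mod 1103)
822^2 = (822^1)^2 ≡ 822^2 = 675684 ≡ 648 (mod 1103)
822^4 = (822^2)^2 ≡ 648^2 = 419904 ≡ 764 (mod 1103)
822^8 = (822^4)^2 ≡ 764^2 = 583696 ≡ 209 (mod 1103)
822^16 = (822^8)^2 ≡ 209^2 = 43681 ≡ 664 (mod 1103)
822^32 = (822^16)^2 ≡ 664^2 = 440896 ≡ 799 (mod 1103)
822^40 = 822^32 · 822^8 ≡ 799 · 209 ≡ 438 (mod 1103).

438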